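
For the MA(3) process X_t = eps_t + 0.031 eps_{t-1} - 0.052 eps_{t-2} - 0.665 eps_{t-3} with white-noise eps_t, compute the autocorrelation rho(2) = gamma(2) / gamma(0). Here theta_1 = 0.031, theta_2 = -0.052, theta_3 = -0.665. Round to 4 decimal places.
\rho(2) = -0.0502

For an MA(q) process with theta_0 = 1, the autocovariance is
  gamma(k) = sigma^2 * sum_{i=0..q-k} theta_i * theta_{i+k},
and rho(k) = gamma(k) / gamma(0). Sigma^2 cancels.
  numerator   = (1)*(-0.052) + (0.031)*(-0.665) = -0.072615.
  denominator = (1)^2 + (0.031)^2 + (-0.052)^2 + (-0.665)^2 = 1.44589.
  rho(2) = -0.072615 / 1.44589 = -0.0502.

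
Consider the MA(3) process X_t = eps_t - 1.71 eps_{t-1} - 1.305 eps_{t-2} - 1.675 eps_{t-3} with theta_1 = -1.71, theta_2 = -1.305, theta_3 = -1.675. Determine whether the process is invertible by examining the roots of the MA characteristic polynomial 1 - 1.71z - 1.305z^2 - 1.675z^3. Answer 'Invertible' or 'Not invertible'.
\text{Not invertible}

The MA(q) characteristic polynomial is P(z) = 1 - 1.71z - 1.305z^2 - 1.675z^3.
Invertibility requires all roots to lie outside the unit circle, i.e. |z| > 1 for every root.
Degree 3: look for a simple real root z0 first, then factor out (1 - z/z0) and solve the remaining quadratic.
Testing z0 = 0.4: P(0.4) = 1 + (-1.71)(0.4) + (-1.305)(0.4)^2 + (-1.675)(0.4)^3
  = 1 + (-0.684) + (-0.2088) + (-0.1072) = 0.  So z_0 = 0.4 is a root, |z_0| = 0.4.
Divide out the factor (1 - 2.5 z) = (1 - z/z0) (since 1/z0 = 2.5):
  P(z) = (1 - 2.5 z)(1 + (0.79) z + (0.67) z^2)
  [check: z-coef 0.79 - (2.5) = -1.71; z^2-coef 0.67 - (2.5)(0.79) = -1.305; z^3-coef -(2.5)(0.67) = -1.675.]
Remaining roots from the quadratic factor 1 + (0.79) z + (0.67) z^2:
  Set 1 + (0.79) z + (0.67) z^2 = 0, i.e. a z^2 + b z + c = 0 with a = 0.67, b = 0.79, c = 1.
  Discriminant D = b^2 - 4ac = (0.79)^2 - 4*(0.67)*1 = 0.6241 - (2.68) = -2.0559.
  D < 0, so the roots are the complex-conjugate pair z = (-b +/- i sqrt(-D)) / (2a) = -0.5896 +/- 1.07i.
  For a conjugate pair |z|^2 = z * conj(z) = (product of roots) = c/a = 1/(0.67) = 1.492537, so |z| = sqrt(1.492537) = 1.2217 for both roots.
Moduli of all roots: 0.4000, 1.2217, 1.2217.
All moduli strictly greater than 1? No.
Verdict: Not invertible.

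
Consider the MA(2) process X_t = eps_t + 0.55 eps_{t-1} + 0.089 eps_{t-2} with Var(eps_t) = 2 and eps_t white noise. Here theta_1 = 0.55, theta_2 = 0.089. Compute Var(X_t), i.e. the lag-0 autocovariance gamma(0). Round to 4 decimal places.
\gamma(0) = 2.6208

For an MA(q) process X_t = eps_t + sum_i theta_i eps_{t-i} with
Var(eps_t) = sigma^2, the variance is
  gamma(0) = sigma^2 * (1 + sum_i theta_i^2).
  sum_i theta_i^2 = (0.55)^2 + (0.089)^2 = 0.3025 + 0.007921 = 0.310421.
  gamma(0) = 2 * (1 + 0.310421) = 2 * 1.310421 = 2.620842, which rounds to 2.6208.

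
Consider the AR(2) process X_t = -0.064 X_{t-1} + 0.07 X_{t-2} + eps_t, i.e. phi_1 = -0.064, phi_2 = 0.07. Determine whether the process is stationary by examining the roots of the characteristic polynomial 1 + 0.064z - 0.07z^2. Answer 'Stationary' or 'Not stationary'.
\text{Stationary}

The AR(p) characteristic polynomial is P(z) = 1 + 0.064z - 0.07z^2.
Stationarity requires all roots to lie outside the unit circle, i.e. |z| > 1 for every root.
Set 1 + (0.064) z + (-0.07) z^2 = 0, i.e. a z^2 + b z + c = 0 with a = -0.07, b = 0.064, c = 1.
Discriminant D = b^2 - 4ac = (0.064)^2 - 4*(-0.07)*1 = 0.004096 - (-0.28) = 0.284096.
D >= 0, so the roots are real: z = (-b +/- sqrt(D)) / (2a) = (-0.064 +/- 0.533007) / (-0.14).
  z_1 = (-0.064 + 0.533007) / (-0.14) = -3.35,   |z_1| = 3.35.
  z_2 = (-0.064 - 0.533007) / (-0.14) = 4.2643,   |z_2| = 4.2643.
Moduli of all roots: 3.3500, 4.2643.
All moduli strictly greater than 1? Yes.
Verdict: Stationary.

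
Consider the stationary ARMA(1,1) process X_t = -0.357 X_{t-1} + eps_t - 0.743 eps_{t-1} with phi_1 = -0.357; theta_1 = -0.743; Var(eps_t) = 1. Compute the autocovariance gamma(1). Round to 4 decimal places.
\gamma(1) = -1.5951

Multiply the model equation by X_{t-k} and take expectations. With theta_0 = psi_0 = 1 and psi_j the MA(infinity) weights, this gives
  gamma(k) - sum_i phi_i gamma(k-i) = c_k,
  c_k = sigma^2 * sum_{j=k..q} theta_j psi_{j-k}   (c_k = 0 for k > q),
using gamma(-m) = gamma(m).
psi-weights needed (psi_j = theta_j + sum_i phi_i psi_{j-i}):
  psi_1 = theta_1 + phi_1 = -0.743 + (-0.357) = -1.1
Right-hand sides:
  c_0 = sigma^2 (1 + theta_1 psi_1) = 1 * (1 + (-0.743)(-1.1)) = 1 * 1.8173 = 1.8173
  c_1 = sigma^2 theta_1 = 1 * (-0.743) = -0.743
  c_2 = 0
Equations for k = 0 and k = 1 (AR order 1):
  gamma(0) = phi_1 gamma(1) + c_0
  gamma(1) = phi_1 gamma(0) + c_1
Substituting the second into the first: gamma(0) (1 - phi_1^2) = c_0 + phi_1 c_1, so
  gamma(0) = (c_0 + phi_1 c_1) / (1 - phi_1^2) = (1.8173 + (-0.357)(-0.743)) / (1 - (-0.357)^2) = 2.082551 / 0.872551 = 2.386738.
  gamma(1) = phi_1 gamma(0) + c_1 = (-0.357)(2.386738) + (-0.743) = -1.595066.
Therefore gamma(1) = -1.5951 (to 4 decimal places).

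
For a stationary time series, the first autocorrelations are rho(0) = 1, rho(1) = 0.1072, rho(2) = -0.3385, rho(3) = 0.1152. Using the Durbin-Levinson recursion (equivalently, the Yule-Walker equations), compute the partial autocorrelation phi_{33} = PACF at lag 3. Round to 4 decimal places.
\phi_{33} = 0.2340

The PACF at lag k is phi_{kk}, the last component of the solution
to the Yule-Walker system G_k phi = r_k where
  (G_k)_{ij} = rho(|i - j|), (r_k)_i = rho(i), i,j = 1..k.
Equivalently, Durbin-Levinson gives phi_{kk} iteratively:
  phi_{11} = rho(1)
  phi_{kk} = [rho(k) - sum_{j=1..k-1} phi_{k-1,j} rho(k-j)]
            / [1 - sum_{j=1..k-1} phi_{k-1,j} rho(j)],
  phi_{k,j} = phi_{k-1,j} - phi_{kk} phi_{k-1,k-j},  j = 1..k-1.
Step k = 1:
  phi_11 = rho(1) = 0.1072.
Step k = 2:
  phi_22 = [rho(2) - phi_11 rho(1)] / [1 - phi_11 rho(1)] = [-0.3385 - (0.1072)(0.1072)] / [1 - (0.1072)(0.1072)]
         = -0.34999184 / 0.98850816 = -0.354061.
  Update: phi_21 = phi_11 - phi_22 phi_11 = 0.1072 - (-0.354061)(0.1072) = 0.145155.
Step k = 3:
  phi_33 = [rho(3) - phi_21 rho(2) - phi_22 rho(1)] / [1 - phi_21 rho(1) - phi_22 rho(2)]
    numerator   = 0.1152 - (0.145155)(-0.3385) - (-0.354061)(0.1072) = 0.20229037
    denominator = 1 - (0.145155)(0.1072) - (-0.354061)(-0.3385) = 0.86458982
  phi_33 = 0.20229037 / 0.86458982 = 0.234.
Therefore phi_{33} = 0.2340.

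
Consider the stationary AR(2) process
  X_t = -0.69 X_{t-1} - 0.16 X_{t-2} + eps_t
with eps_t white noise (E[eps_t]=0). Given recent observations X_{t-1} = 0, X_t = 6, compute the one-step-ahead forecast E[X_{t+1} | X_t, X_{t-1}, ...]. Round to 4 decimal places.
E[X_{t+1} \mid \mathcal F_t] = -4.1400

For an AR(p) model X_t = c + sum_i phi_i X_{t-i} + eps_t, the
one-step-ahead conditional mean is
  E[X_{t+1} | X_t, ...] = c + sum_i phi_i X_{t+1-i}.
Substitute known values:
  E[X_{t+1} | ...] = (-0.69) * (6) + (-0.16) * (0)
                   = -4.1400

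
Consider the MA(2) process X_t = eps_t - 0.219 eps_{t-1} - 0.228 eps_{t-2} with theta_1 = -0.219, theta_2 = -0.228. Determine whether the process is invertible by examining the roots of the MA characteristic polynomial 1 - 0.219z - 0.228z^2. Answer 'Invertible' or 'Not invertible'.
\text{Invertible}

The MA(q) characteristic polynomial is P(z) = 1 - 0.219z - 0.228z^2.
Invertibility requires all roots to lie outside the unit circle, i.e. |z| > 1 for every root.
Set 1 + (-0.219) z + (-0.228) z^2 = 0, i.e. a z^2 + b z + c = 0 with a = -0.228, b = -0.219, c = 1.
Discriminant D = b^2 - 4ac = (-0.219)^2 - 4*(-0.228)*1 = 0.047961 - (-0.912) = 0.959961.
D >= 0, so the roots are real: z = (-b +/- sqrt(D)) / (2a) = (0.219 +/- 0.979776) / (-0.456).
  z_1 = (0.219 + 0.979776) / (-0.456) = -2.6289,   |z_1| = 2.6289.
  z_2 = (0.219 - 0.979776) / (-0.456) = 1.6684,   |z_2| = 1.6684.
Moduli of all roots: 2.6289, 1.6684.
All moduli strictly greater than 1? Yes.
Verdict: Invertible.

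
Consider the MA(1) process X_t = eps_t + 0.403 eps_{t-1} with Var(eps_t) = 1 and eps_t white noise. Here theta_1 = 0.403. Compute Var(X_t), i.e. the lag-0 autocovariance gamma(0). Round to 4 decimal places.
\gamma(0) = 1.1624

For an MA(q) process X_t = eps_t + sum_i theta_i eps_{t-i} with
Var(eps_t) = sigma^2, the variance is
  gamma(0) = sigma^2 * (1 + sum_i theta_i^2).
  sum_i theta_i^2 = (0.403)^2 = 0.162409.
  gamma(0) = 1 * (1 + 0.162409) = 1 * 1.162409 = 1.162409, which rounds to 1.1624.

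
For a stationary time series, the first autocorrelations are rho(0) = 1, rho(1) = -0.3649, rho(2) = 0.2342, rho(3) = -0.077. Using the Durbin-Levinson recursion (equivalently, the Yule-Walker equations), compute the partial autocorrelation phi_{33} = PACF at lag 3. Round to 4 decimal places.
\phi_{33} = 0.0480

The PACF at lag k is phi_{kk}, the last component of the solution
to the Yule-Walker system G_k phi = r_k where
  (G_k)_{ij} = rho(|i - j|), (r_k)_i = rho(i), i,j = 1..k.
Equivalently, Durbin-Levinson gives phi_{kk} iteratively:
  phi_{11} = rho(1)
  phi_{kk} = [rho(k) - sum_{j=1..k-1} phi_{k-1,j} rho(k-j)]
            / [1 - sum_{j=1..k-1} phi_{k-1,j} rho(j)],
  phi_{k,j} = phi_{k-1,j} - phi_{kk} phi_{k-1,k-j},  j = 1..k-1.
Step k = 1:
  phi_11 = rho(1) = -0.3649.
Step k = 2:
  phi_22 = [rho(2) - phi_11 rho(1)] / [1 - phi_11 rho(1)] = [0.2342 - (-0.3649)(-0.3649)] / [1 - (-0.3649)(-0.3649)]
         = 0.10104799 / 0.86684799 = 0.116569.
  Update: phi_21 = phi_11 - phi_22 phi_11 = -0.3649 - (0.116569)(-0.3649) = -0.322364.
Step k = 3:
  phi_33 = [rho(3) - phi_21 rho(2) - phi_22 rho(1)] / [1 - phi_21 rho(1) - phi_22 rho(2)]
    numerator   = -0.077 - (-0.322364)(0.2342) - (0.116569)(-0.3649) = 0.04103379
    denominator = 1 - (-0.322364)(-0.3649) - (0.116569)(0.2342) = 0.85506888
  phi_33 = 0.04103379 / 0.85506888 = 0.048.
Therefore phi_{33} = 0.0480.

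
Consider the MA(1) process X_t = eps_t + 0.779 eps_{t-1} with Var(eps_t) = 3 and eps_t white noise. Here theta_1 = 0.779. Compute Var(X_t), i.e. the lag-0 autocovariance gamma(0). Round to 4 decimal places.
\gamma(0) = 4.8205

For an MA(q) process X_t = eps_t + sum_i theta_i eps_{t-i} with
Var(eps_t) = sigma^2, the variance is
  gamma(0) = sigma^2 * (1 + sum_i theta_i^2).
  sum_i theta_i^2 = (0.779)^2 = 0.606841.
  gamma(0) = 3 * (1 + 0.606841) = 3 * 1.606841 = 4.820523, which rounds to 4.8205.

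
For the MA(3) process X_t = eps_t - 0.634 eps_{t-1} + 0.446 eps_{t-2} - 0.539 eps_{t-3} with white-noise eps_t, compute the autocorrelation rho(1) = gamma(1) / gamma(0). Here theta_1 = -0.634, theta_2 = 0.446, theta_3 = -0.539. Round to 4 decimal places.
\rho(1) = -0.6118

For an MA(q) process with theta_0 = 1, the autocovariance is
  gamma(k) = sigma^2 * sum_{i=0..q-k} theta_i * theta_{i+k},
and rho(k) = gamma(k) / gamma(0). Sigma^2 cancels.
  numerator   = (1)*(-0.634) + (-0.634)*(0.446) + (0.446)*(-0.539) = -1.157158.
  denominator = (1)^2 + (-0.634)^2 + (0.446)^2 + (-0.539)^2 = 1.891393.
  rho(1) = -1.157158 / 1.891393 = -0.6118.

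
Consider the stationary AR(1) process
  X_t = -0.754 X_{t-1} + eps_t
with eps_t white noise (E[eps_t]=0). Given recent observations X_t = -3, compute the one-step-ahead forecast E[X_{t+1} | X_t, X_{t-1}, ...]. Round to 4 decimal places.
E[X_{t+1} \mid \mathcal F_t] = 2.2620

For an AR(p) model X_t = c + sum_i phi_i X_{t-i} + eps_t, the
one-step-ahead conditional mean is
  E[X_{t+1} | X_t, ...] = c + sum_i phi_i X_{t+1-i}.
Substitute known values:
  E[X_{t+1} | ...] = (-0.754) * (-3)
                   = 2.2620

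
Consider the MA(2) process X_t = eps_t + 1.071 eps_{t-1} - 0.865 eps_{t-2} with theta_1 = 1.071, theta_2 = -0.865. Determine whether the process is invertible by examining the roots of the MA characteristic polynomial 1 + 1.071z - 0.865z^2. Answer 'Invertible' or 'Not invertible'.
\text{Not invertible}

The MA(q) characteristic polynomial is P(z) = 1 + 1.071z - 0.865z^2.
Invertibility requires all roots to lie outside the unit circle, i.e. |z| > 1 for every root.
Set 1 + (1.071) z + (-0.865) z^2 = 0, i.e. a z^2 + b z + c = 0 with a = -0.865, b = 1.071, c = 1.
Discriminant D = b^2 - 4ac = (1.071)^2 - 4*(-0.865)*1 = 1.147041 - (-3.46) = 4.607041.
D >= 0, so the roots are real: z = (-b +/- sqrt(D)) / (2a) = (-1.071 +/- 2.146402) / (-1.73).
  z_1 = (-1.071 + 2.146402) / (-1.73) = -0.6216,   |z_1| = 0.6216.
  z_2 = (-1.071 - 2.146402) / (-1.73) = 1.8598,   |z_2| = 1.8598.
Moduli of all roots: 0.6216, 1.8598.
All moduli strictly greater than 1? No.
Verdict: Not invertible.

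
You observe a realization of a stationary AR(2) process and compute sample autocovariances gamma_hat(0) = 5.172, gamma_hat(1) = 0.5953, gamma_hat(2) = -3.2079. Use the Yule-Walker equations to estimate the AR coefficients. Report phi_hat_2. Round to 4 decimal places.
\hat\phi_{2} = -0.6420

The Yule-Walker equations for an AR(p) process read, in matrix form,
  Gamma_p phi = r_p,   with   (Gamma_p)_{ij} = gamma(|i - j|),
                       (r_p)_i = gamma(i),   i,j = 1..p.
Substitute the sample gammas (Toeplitz matrix and right-hand side of size 2):
  Gamma_p = [[5.172, 0.5953], [0.5953, 5.172]]
  r_p     = [0.5953, -3.2079]
Written out:
  5.172 phi_1 + 0.5953 phi_2 = 0.5953
  0.5953 phi_1 + 5.172 phi_2 = -3.2079
Solve by Cramer's rule:
  det = gamma(0)^2 - gamma(1)^2 = (5.172)^2 - (0.5953)^2 = 26.749584 - 0.35438209 = 26.39520191
  phi_hat_1 = [gamma(1) gamma(0) - gamma(1) gamma(2)] / det = [(0.5953)(5.172) - (0.5953)(-3.2079)] / 26.39520191 = 4.98855447 / 26.39520191 = 0.189
  phi_hat_2 = [gamma(0) gamma(2) - gamma(1)^2] / det = [(5.172)(-3.2079) - (0.5953)^2] / 26.39520191 = -16.94564089 / 26.39520191 = -0.642
So phi_hat = [0.1890, -0.6420].
Therefore phi_hat_2 = -0.6420.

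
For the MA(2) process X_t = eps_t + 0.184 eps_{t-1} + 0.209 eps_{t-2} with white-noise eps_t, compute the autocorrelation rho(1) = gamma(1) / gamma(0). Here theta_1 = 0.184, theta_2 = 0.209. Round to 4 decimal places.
\rho(1) = 0.2064

For an MA(q) process with theta_0 = 1, the autocovariance is
  gamma(k) = sigma^2 * sum_{i=0..q-k} theta_i * theta_{i+k},
and rho(k) = gamma(k) / gamma(0). Sigma^2 cancels.
  numerator   = (1)*(0.184) + (0.184)*(0.209) = 0.222456.
  denominator = (1)^2 + (0.184)^2 + (0.209)^2 = 1.077537.
  rho(1) = 0.222456 / 1.077537 = 0.2064.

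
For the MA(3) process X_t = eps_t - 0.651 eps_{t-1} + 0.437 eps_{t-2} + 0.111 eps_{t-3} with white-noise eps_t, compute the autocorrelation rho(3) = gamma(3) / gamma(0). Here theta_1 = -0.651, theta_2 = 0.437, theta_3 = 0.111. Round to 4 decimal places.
\rho(3) = 0.0682

For an MA(q) process with theta_0 = 1, the autocovariance is
  gamma(k) = sigma^2 * sum_{i=0..q-k} theta_i * theta_{i+k},
and rho(k) = gamma(k) / gamma(0). Sigma^2 cancels.
  numerator   = (1)*(0.111) = 0.111.
  denominator = (1)^2 + (-0.651)^2 + (0.437)^2 + (0.111)^2 = 1.627091.
  rho(3) = 0.111 / 1.627091 = 0.0682.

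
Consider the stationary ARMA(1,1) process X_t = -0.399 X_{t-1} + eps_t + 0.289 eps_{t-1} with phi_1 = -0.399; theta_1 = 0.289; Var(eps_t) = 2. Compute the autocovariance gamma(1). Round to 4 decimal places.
\gamma(1) = -0.2315

Multiply the model equation by X_{t-k} and take expectations. With theta_0 = psi_0 = 1 and psi_j the MA(infinity) weights, this gives
  gamma(k) - sum_i phi_i gamma(k-i) = c_k,
  c_k = sigma^2 * sum_{j=k..q} theta_j psi_{j-k}   (c_k = 0 for k > q),
using gamma(-m) = gamma(m).
psi-weights needed (psi_j = theta_j + sum_i phi_i psi_{j-i}):
  psi_1 = theta_1 + phi_1 = 0.289 + (-0.399) = -0.11
Right-hand sides:
  c_0 = sigma^2 (1 + theta_1 psi_1) = 2 * (1 + (0.289)(-0.11)) = 2 * 0.96821 = 1.93642
  c_1 = sigma^2 theta_1 = 2 * (0.289) = 0.578
  c_2 = 0
Equations for k = 0 and k = 1 (AR order 1):
  gamma(0) = phi_1 gamma(1) + c_0
  gamma(1) = phi_1 gamma(0) + c_1
Substituting the second into the first: gamma(0) (1 - phi_1^2) = c_0 + phi_1 c_1, so
  gamma(0) = (c_0 + phi_1 c_1) / (1 - phi_1^2) = (1.93642 + (-0.399)(0.578)) / (1 - (-0.399)^2) = 1.705798 / 0.840799 = 2.028782.
  gamma(1) = phi_1 gamma(0) + c_1 = (-0.399)(2.028782) + (0.578) = -0.231484.
Therefore gamma(1) = -0.2315 (to 4 decimal places).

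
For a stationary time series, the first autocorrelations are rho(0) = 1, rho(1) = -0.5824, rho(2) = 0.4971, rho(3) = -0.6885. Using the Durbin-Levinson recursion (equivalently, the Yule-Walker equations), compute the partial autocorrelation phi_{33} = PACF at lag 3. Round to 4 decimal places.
\phi_{33} = -0.5280

The PACF at lag k is phi_{kk}, the last component of the solution
to the Yule-Walker system G_k phi = r_k where
  (G_k)_{ij} = rho(|i - j|), (r_k)_i = rho(i), i,j = 1..k.
Equivalently, Durbin-Levinson gives phi_{kk} iteratively:
  phi_{11} = rho(1)
  phi_{kk} = [rho(k) - sum_{j=1..k-1} phi_{k-1,j} rho(k-j)]
            / [1 - sum_{j=1..k-1} phi_{k-1,j} rho(j)],
  phi_{k,j} = phi_{k-1,j} - phi_{kk} phi_{k-1,k-j},  j = 1..k-1.
Step k = 1:
  phi_11 = rho(1) = -0.5824.
Step k = 2:
  phi_22 = [rho(2) - phi_11 rho(1)] / [1 - phi_11 rho(1)] = [0.4971 - (-0.5824)(-0.5824)] / [1 - (-0.5824)(-0.5824)]
         = 0.15791024 / 0.66081024 = 0.238965.
  Update: phi_21 = phi_11 - phi_22 phi_11 = -0.5824 - (0.238965)(-0.5824) = -0.443227.
Step k = 3:
  phi_33 = [rho(3) - phi_21 rho(2) - phi_22 rho(1)] / [1 - phi_21 rho(1) - phi_22 rho(2)]
    numerator   = -0.6885 - (-0.443227)(0.4971) - (0.238965)(-0.5824) = -0.32899887
    denominator = 1 - (-0.443227)(-0.5824) - (0.238965)(0.4971) = 0.62307529
  phi_33 = -0.32899887 / 0.62307529 = -0.528.
Therefore phi_{33} = -0.5280.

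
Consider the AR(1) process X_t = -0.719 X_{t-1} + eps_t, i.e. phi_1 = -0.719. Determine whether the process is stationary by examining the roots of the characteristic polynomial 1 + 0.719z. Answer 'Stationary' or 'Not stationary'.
\text{Stationary}

The AR(p) characteristic polynomial is P(z) = 1 + 0.719z.
Stationarity requires all roots to lie outside the unit circle, i.e. |z| > 1 for every root.
This is linear in z: 1 + (0.719) z = 0  =>  z = -1/(0.719) = -1.390821,  |z| = 1.390821.
Moduli of all roots: 1.3908.
All moduli strictly greater than 1? Yes.
Verdict: Stationary.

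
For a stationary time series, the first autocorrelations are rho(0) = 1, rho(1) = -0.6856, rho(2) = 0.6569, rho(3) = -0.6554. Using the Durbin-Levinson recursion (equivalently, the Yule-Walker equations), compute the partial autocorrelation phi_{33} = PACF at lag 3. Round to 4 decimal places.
\phi_{33} = -0.2631

The PACF at lag k is phi_{kk}, the last component of the solution
to the Yule-Walker system G_k phi = r_k where
  (G_k)_{ij} = rho(|i - j|), (r_k)_i = rho(i), i,j = 1..k.
Equivalently, Durbin-Levinson gives phi_{kk} iteratively:
  phi_{11} = rho(1)
  phi_{kk} = [rho(k) - sum_{j=1..k-1} phi_{k-1,j} rho(k-j)]
            / [1 - sum_{j=1..k-1} phi_{k-1,j} rho(j)],
  phi_{k,j} = phi_{k-1,j} - phi_{kk} phi_{k-1,k-j},  j = 1..k-1.
Step k = 1:
  phi_11 = rho(1) = -0.6856.
Step k = 2:
  phi_22 = [rho(2) - phi_11 rho(1)] / [1 - phi_11 rho(1)] = [0.6569 - (-0.6856)(-0.6856)] / [1 - (-0.6856)(-0.6856)]
         = 0.18685264 / 0.52995264 = 0.352584.
  Update: phi_21 = phi_11 - phi_22 phi_11 = -0.6856 - (0.352584)(-0.6856) = -0.443869.
Step k = 3:
  phi_33 = [rho(3) - phi_21 rho(2) - phi_22 rho(1)] / [1 - phi_21 rho(1) - phi_22 rho(2)]
    numerator   = -0.6554 - (-0.443869)(0.6569) - (0.352584)(-0.6856) = -0.12209133
    denominator = 1 - (-0.443869)(-0.6856) - (0.352584)(0.6569) = 0.46407145
  phi_33 = -0.12209133 / 0.46407145 = -0.2631.
Therefore phi_{33} = -0.2631.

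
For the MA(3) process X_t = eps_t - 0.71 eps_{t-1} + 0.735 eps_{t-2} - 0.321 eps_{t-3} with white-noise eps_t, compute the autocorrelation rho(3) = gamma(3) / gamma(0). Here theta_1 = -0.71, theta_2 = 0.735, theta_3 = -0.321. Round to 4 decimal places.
\rho(3) = -0.1495

For an MA(q) process with theta_0 = 1, the autocovariance is
  gamma(k) = sigma^2 * sum_{i=0..q-k} theta_i * theta_{i+k},
and rho(k) = gamma(k) / gamma(0). Sigma^2 cancels.
  numerator   = (1)*(-0.321) = -0.321.
  denominator = (1)^2 + (-0.71)^2 + (0.735)^2 + (-0.321)^2 = 2.147366.
  rho(3) = -0.321 / 2.147366 = -0.1495.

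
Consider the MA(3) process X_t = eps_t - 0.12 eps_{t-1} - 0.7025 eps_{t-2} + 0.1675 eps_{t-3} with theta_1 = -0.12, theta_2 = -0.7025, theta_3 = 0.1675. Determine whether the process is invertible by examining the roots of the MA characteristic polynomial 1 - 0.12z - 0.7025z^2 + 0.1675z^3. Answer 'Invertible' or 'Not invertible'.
\text{Invertible}

The MA(q) characteristic polynomial is P(z) = 1 - 0.12z - 0.7025z^2 + 0.1675z^3.
Invertibility requires all roots to lie outside the unit circle, i.e. |z| > 1 for every root.
Degree 3: look for a simple real root z0 first, then factor out (1 - z/z0) and solve the remaining quadratic.
Testing z0 = 4: P(4) = 1 + (-0.12)(4) + (-0.7025)(4)^2 + (0.1675)(4)^3
  = 1 + (-0.48) + (-11.24) + (10.72) = 0.  So z_0 = 4 is a root, |z_0| = 4.
Divide out the factor (1 - 0.25 z) = (1 - z/z0) (since 1/z0 = 0.25):
  P(z) = (1 - 0.25 z)(1 + (0.13) z + (-0.67) z^2)
  [check: z-coef 0.13 - (0.25) = -0.12; z^2-coef -0.67 - (0.25)(0.13) = -0.7025; z^3-coef -(0.25)(-0.67) = 0.1675.]
Remaining roots from the quadratic factor 1 + (0.13) z + (-0.67) z^2:
  Set 1 + (0.13) z + (-0.67) z^2 = 0, i.e. a z^2 + b z + c = 0 with a = -0.67, b = 0.13, c = 1.
  Discriminant D = b^2 - 4ac = (0.13)^2 - 4*(-0.67)*1 = 0.0169 - (-2.68) = 2.6969.
  D >= 0, so the roots are real: z = (-b +/- sqrt(D)) / (2a) = (-0.13 +/- 1.642224) / (-1.34).
    z_1 = (-0.13 + 1.642224) / (-1.34) = -1.1285,   |z_1| = 1.1285.
    z_2 = (-0.13 - 1.642224) / (-1.34) = 1.3226,   |z_2| = 1.3226.
Moduli of all roots: 4.0000, 1.1285, 1.3226.
All moduli strictly greater than 1? Yes.
Verdict: Invertible.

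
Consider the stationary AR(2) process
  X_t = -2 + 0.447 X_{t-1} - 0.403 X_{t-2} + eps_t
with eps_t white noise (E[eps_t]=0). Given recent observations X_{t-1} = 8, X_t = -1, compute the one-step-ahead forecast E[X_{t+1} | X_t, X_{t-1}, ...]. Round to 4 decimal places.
E[X_{t+1} \mid \mathcal F_t] = -5.6710

For an AR(p) model X_t = c + sum_i phi_i X_{t-i} + eps_t, the
one-step-ahead conditional mean is
  E[X_{t+1} | X_t, ...] = c + sum_i phi_i X_{t+1-i}.
Substitute known values:
  E[X_{t+1} | ...] = -2 + (0.447) * (-1) + (-0.403) * (8)
                   = -5.6710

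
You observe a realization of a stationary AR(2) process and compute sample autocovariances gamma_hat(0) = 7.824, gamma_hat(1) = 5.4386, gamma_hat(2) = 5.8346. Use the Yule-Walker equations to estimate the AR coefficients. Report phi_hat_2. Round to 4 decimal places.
\hat\phi_{2} = 0.5080

The Yule-Walker equations for an AR(p) process read, in matrix form,
  Gamma_p phi = r_p,   with   (Gamma_p)_{ij} = gamma(|i - j|),
                       (r_p)_i = gamma(i),   i,j = 1..p.
Substitute the sample gammas (Toeplitz matrix and right-hand side of size 2):
  Gamma_p = [[7.824, 5.4386], [5.4386, 7.824]]
  r_p     = [5.4386, 5.8346]
Written out:
  7.824 phi_1 + 5.4386 phi_2 = 5.4386
  5.4386 phi_1 + 7.824 phi_2 = 5.8346
Solve by Cramer's rule:
  det = gamma(0)^2 - gamma(1)^2 = (7.824)^2 - (5.4386)^2 = 61.214976 - 29.57836996 = 31.63660604
  phi_hat_1 = [gamma(1) gamma(0) - gamma(1) gamma(2)] / det = [(5.4386)(7.824) - (5.4386)(5.8346)] / 31.63660604 = 10.81955084 / 31.63660604 = 0.342
  phi_hat_2 = [gamma(0) gamma(2) - gamma(1)^2] / det = [(7.824)(5.8346) - (5.4386)^2] / 31.63660604 = 16.07154044 / 31.63660604 = 0.508
So phi_hat = [0.3420, 0.5080].
Therefore phi_hat_2 = 0.5080.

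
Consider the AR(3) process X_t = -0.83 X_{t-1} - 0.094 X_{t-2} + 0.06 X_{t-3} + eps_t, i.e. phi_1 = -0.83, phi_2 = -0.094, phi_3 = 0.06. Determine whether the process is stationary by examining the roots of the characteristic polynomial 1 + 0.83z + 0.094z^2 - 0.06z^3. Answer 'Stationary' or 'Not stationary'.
\text{Stationary}

The AR(p) characteristic polynomial is P(z) = 1 + 0.83z + 0.094z^2 - 0.06z^3.
Stationarity requires all roots to lie outside the unit circle, i.e. |z| > 1 for every root.
Degree 3: look for a simple real root z0 first, then factor out (1 - z/z0) and solve the remaining quadratic.
Testing z0 = 5: P(5) = 1 + (0.83)(5) + (0.094)(5)^2 + (-0.06)(5)^3
  = 1 + (4.15) + (2.35) + (-7.5) = 0.  So z_0 = 5 is a root, |z_0| = 5.
Divide out the factor (1 - 0.2 z) = (1 - z/z0) (since 1/z0 = 0.2):
  P(z) = (1 - 0.2 z)(1 + (1.03) z + (0.3) z^2)
  [check: z-coef 1.03 - (0.2) = 0.83; z^2-coef 0.3 - (0.2)(1.03) = 0.094; z^3-coef -(0.2)(0.3) = -0.06.]
Remaining roots from the quadratic factor 1 + (1.03) z + (0.3) z^2:
  Set 1 + (1.03) z + (0.3) z^2 = 0, i.e. a z^2 + b z + c = 0 with a = 0.3, b = 1.03, c = 1.
  Discriminant D = b^2 - 4ac = (1.03)^2 - 4*(0.3)*1 = 1.0609 - (1.2) = -0.1391.
  D < 0, so the roots are the complex-conjugate pair z = (-b +/- i sqrt(-D)) / (2a) = -1.7167 +/- 0.6216i.
  For a conjugate pair |z|^2 = z * conj(z) = (product of roots) = c/a = 1/(0.3) = 3.333333, so |z| = sqrt(3.333333) = 1.8257 for both roots.
Moduli of all roots: 5.0000, 1.8257, 1.8257.
All moduli strictly greater than 1? Yes.
Verdict: Stationary.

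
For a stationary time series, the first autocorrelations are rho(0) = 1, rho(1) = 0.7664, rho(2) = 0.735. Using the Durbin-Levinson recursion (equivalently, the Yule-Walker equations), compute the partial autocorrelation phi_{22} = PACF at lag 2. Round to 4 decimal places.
\phi_{22} = 0.3578

The PACF at lag k is phi_{kk}, the last component of the solution
to the Yule-Walker system G_k phi = r_k where
  (G_k)_{ij} = rho(|i - j|), (r_k)_i = rho(i), i,j = 1..k.
Equivalently, Durbin-Levinson gives phi_{kk} iteratively:
  phi_{11} = rho(1)
  phi_{kk} = [rho(k) - sum_{j=1..k-1} phi_{k-1,j} rho(k-j)]
            / [1 - sum_{j=1..k-1} phi_{k-1,j} rho(j)],
  phi_{k,j} = phi_{k-1,j} - phi_{kk} phi_{k-1,k-j},  j = 1..k-1.
Step k = 1:
  phi_11 = rho(1) = 0.7664.
Step k = 2:
  phi_22 = [rho(2) - phi_11 rho(1)] / [1 - phi_11 rho(1)] = [0.735 - (0.7664)(0.7664)] / [1 - (0.7664)(0.7664)]
         = 0.14763104 / 0.41263104 = 0.3578.
Therefore phi_{22} = 0.3578.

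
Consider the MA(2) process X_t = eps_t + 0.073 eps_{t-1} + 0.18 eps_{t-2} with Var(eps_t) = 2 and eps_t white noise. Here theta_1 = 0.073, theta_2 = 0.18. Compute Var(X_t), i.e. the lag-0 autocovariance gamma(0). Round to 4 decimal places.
\gamma(0) = 2.0755

For an MA(q) process X_t = eps_t + sum_i theta_i eps_{t-i} with
Var(eps_t) = sigma^2, the variance is
  gamma(0) = sigma^2 * (1 + sum_i theta_i^2).
  sum_i theta_i^2 = (0.073)^2 + (0.18)^2 = 0.005329 + 0.0324 = 0.037729.
  gamma(0) = 2 * (1 + 0.037729) = 2 * 1.037729 = 2.075458, which rounds to 2.0755.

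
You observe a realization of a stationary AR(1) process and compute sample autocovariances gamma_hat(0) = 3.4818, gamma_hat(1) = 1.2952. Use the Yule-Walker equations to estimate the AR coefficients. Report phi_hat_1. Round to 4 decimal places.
\hat\phi_{1} = 0.3720

The Yule-Walker equations for an AR(p) process read, in matrix form,
  Gamma_p phi = r_p,   with   (Gamma_p)_{ij} = gamma(|i - j|),
                       (r_p)_i = gamma(i),   i,j = 1..p.
Substitute the sample gammas (Toeplitz matrix and right-hand side of size 1):
  Gamma_p = [[3.4818]]
  r_p     = [1.2952]
With p = 1 this is the single equation gamma(0) phi_1 = gamma(1):
  phi_hat_1 = gamma(1) / gamma(0) = 1.2952 / 3.4818 = 0.3720.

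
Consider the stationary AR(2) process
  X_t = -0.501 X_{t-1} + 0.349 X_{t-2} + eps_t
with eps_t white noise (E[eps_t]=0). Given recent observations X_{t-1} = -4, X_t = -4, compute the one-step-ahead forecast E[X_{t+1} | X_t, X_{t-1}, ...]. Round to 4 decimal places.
E[X_{t+1} \mid \mathcal F_t] = 0.6080

For an AR(p) model X_t = c + sum_i phi_i X_{t-i} + eps_t, the
one-step-ahead conditional mean is
  E[X_{t+1} | X_t, ...] = c + sum_i phi_i X_{t+1-i}.
Substitute known values:
  E[X_{t+1} | ...] = (-0.501) * (-4) + (0.349) * (-4)
                   = 0.6080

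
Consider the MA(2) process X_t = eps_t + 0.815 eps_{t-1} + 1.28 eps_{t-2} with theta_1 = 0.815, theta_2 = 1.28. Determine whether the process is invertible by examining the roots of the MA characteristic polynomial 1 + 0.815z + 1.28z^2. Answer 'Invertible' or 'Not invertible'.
\text{Not invertible}

The MA(q) characteristic polynomial is P(z) = 1 + 0.815z + 1.28z^2.
Invertibility requires all roots to lie outside the unit circle, i.e. |z| > 1 for every root.
Set 1 + (0.815) z + (1.28) z^2 = 0, i.e. a z^2 + b z + c = 0 with a = 1.28, b = 0.815, c = 1.
Discriminant D = b^2 - 4ac = (0.815)^2 - 4*(1.28)*1 = 0.664225 - (5.12) = -4.455775.
D < 0, so the roots are the complex-conjugate pair z = (-b +/- i sqrt(-D)) / (2a) = -0.3184 +/- 0.8246i.
For a conjugate pair |z|^2 = z * conj(z) = (product of roots) = c/a = 1/(1.28) = 0.78125, so |z| = sqrt(0.78125) = 0.8839 for both roots.
Moduli of all roots: 0.8839, 0.8839.
All moduli strictly greater than 1? No.
Verdict: Not invertible.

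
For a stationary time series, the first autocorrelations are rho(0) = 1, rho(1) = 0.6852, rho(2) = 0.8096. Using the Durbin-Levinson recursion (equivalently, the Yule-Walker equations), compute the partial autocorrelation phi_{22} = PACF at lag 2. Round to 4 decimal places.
\phi_{22} = 0.6411

The PACF at lag k is phi_{kk}, the last component of the solution
to the Yule-Walker system G_k phi = r_k where
  (G_k)_{ij} = rho(|i - j|), (r_k)_i = rho(i), i,j = 1..k.
Equivalently, Durbin-Levinson gives phi_{kk} iteratively:
  phi_{11} = rho(1)
  phi_{kk} = [rho(k) - sum_{j=1..k-1} phi_{k-1,j} rho(k-j)]
            / [1 - sum_{j=1..k-1} phi_{k-1,j} rho(j)],
  phi_{k,j} = phi_{k-1,j} - phi_{kk} phi_{k-1,k-j},  j = 1..k-1.
Step k = 1:
  phi_11 = rho(1) = 0.6852.
Step k = 2:
  phi_22 = [rho(2) - phi_11 rho(1)] / [1 - phi_11 rho(1)] = [0.8096 - (0.6852)(0.6852)] / [1 - (0.6852)(0.6852)]
         = 0.34010096 / 0.53050096 = 0.6411.
Therefore phi_{22} = 0.6411.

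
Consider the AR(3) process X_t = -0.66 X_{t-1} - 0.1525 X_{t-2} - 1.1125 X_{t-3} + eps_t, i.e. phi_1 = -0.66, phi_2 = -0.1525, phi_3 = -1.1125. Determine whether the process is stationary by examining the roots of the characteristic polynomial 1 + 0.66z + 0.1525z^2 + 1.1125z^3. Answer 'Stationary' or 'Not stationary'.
\text{Not stationary}

The AR(p) characteristic polynomial is P(z) = 1 + 0.66z + 0.1525z^2 + 1.1125z^3.
Stationarity requires all roots to lie outside the unit circle, i.e. |z| > 1 for every root.
Degree 3: look for a simple real root z0 first, then factor out (1 - z/z0) and solve the remaining quadratic.
Testing z0 = -0.8: P(-0.8) = 1 + (0.66)(-0.8) + (0.1525)(-0.8)^2 + (1.1125)(-0.8)^3
  = 1 + (-0.528) + (0.0976) + (-0.5696) = 0.  So z_0 = -0.8 is a root, |z_0| = 0.8.
Divide out the factor (1 + 1.25 z) = (1 - z/z0) (since 1/z0 = -1.25):
  P(z) = (1 + 1.25 z)(1 + (-0.59) z + (0.89) z^2)
  [check: z-coef -0.59 - (-1.25) = 0.66; z^2-coef 0.89 - (-1.25)(-0.59) = 0.1525; z^3-coef -(-1.25)(0.89) = 1.1125.]
Remaining roots from the quadratic factor 1 + (-0.59) z + (0.89) z^2:
  Set 1 + (-0.59) z + (0.89) z^2 = 0, i.e. a z^2 + b z + c = 0 with a = 0.89, b = -0.59, c = 1.
  Discriminant D = b^2 - 4ac = (-0.59)^2 - 4*(0.89)*1 = 0.3481 - (3.56) = -3.2119.
  D < 0, so the roots are the complex-conjugate pair z = (-b +/- i sqrt(-D)) / (2a) = 0.3315 +/- 1.0068i.
  For a conjugate pair |z|^2 = z * conj(z) = (product of roots) = c/a = 1/(0.89) = 1.123596, so |z| = sqrt(1.123596) = 1.06 for both roots.
Moduli of all roots: 0.8000, 1.0600, 1.0600.
All moduli strictly greater than 1? No.
Verdict: Not stationary.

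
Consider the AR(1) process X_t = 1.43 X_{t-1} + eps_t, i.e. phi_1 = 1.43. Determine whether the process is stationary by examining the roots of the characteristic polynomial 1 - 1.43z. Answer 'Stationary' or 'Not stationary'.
\text{Not stationary}

The AR(p) characteristic polynomial is P(z) = 1 - 1.43z.
Stationarity requires all roots to lie outside the unit circle, i.e. |z| > 1 for every root.
This is linear in z: 1 + (-1.43) z = 0  =>  z = -1/(-1.43) = 0.699301,  |z| = 0.699301.
Moduli of all roots: 0.6993.
All moduli strictly greater than 1? No.
Verdict: Not stationary.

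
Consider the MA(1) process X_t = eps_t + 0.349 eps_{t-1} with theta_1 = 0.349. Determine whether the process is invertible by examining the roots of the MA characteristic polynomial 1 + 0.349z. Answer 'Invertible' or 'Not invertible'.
\text{Invertible}

The MA(q) characteristic polynomial is P(z) = 1 + 0.349z.
Invertibility requires all roots to lie outside the unit circle, i.e. |z| > 1 for every root.
This is linear in z: 1 + (0.349) z = 0  =>  z = -1/(0.349) = -2.86533,  |z| = 2.86533.
Moduli of all roots: 2.8653.
All moduli strictly greater than 1? Yes.
Verdict: Invertible.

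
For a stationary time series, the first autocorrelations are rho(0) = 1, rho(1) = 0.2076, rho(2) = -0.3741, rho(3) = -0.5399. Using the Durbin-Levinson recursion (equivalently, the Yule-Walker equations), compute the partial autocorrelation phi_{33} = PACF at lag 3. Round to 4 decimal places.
\phi_{33} = -0.4360

The PACF at lag k is phi_{kk}, the last component of the solution
to the Yule-Walker system G_k phi = r_k where
  (G_k)_{ij} = rho(|i - j|), (r_k)_i = rho(i), i,j = 1..k.
Equivalently, Durbin-Levinson gives phi_{kk} iteratively:
  phi_{11} = rho(1)
  phi_{kk} = [rho(k) - sum_{j=1..k-1} phi_{k-1,j} rho(k-j)]
            / [1 - sum_{j=1..k-1} phi_{k-1,j} rho(j)],
  phi_{k,j} = phi_{k-1,j} - phi_{kk} phi_{k-1,k-j},  j = 1..k-1.
Step k = 1:
  phi_11 = rho(1) = 0.2076.
Step k = 2:
  phi_22 = [rho(2) - phi_11 rho(1)] / [1 - phi_11 rho(1)] = [-0.3741 - (0.2076)(0.2076)] / [1 - (0.2076)(0.2076)]
         = -0.41719776 / 0.95690224 = -0.435988.
  Update: phi_21 = phi_11 - phi_22 phi_11 = 0.2076 - (-0.435988)(0.2076) = 0.298111.
Step k = 3:
  phi_33 = [rho(3) - phi_21 rho(2) - phi_22 rho(1)] / [1 - phi_21 rho(1) - phi_22 rho(2)]
    numerator   = -0.5399 - (0.298111)(-0.3741) - (-0.435988)(0.2076) = -0.33786557
    denominator = 1 - (0.298111)(0.2076) - (-0.435988)(-0.3741) = 0.77500908
  phi_33 = -0.33786557 / 0.77500908 = -0.436.
Therefore phi_{33} = -0.4360.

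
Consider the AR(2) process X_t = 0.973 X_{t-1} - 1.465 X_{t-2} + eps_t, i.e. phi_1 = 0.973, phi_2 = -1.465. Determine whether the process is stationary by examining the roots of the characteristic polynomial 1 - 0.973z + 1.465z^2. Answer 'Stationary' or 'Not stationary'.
\text{Not stationary}

The AR(p) characteristic polynomial is P(z) = 1 - 0.973z + 1.465z^2.
Stationarity requires all roots to lie outside the unit circle, i.e. |z| > 1 for every root.
Set 1 + (-0.973) z + (1.465) z^2 = 0, i.e. a z^2 + b z + c = 0 with a = 1.465, b = -0.973, c = 1.
Discriminant D = b^2 - 4ac = (-0.973)^2 - 4*(1.465)*1 = 0.946729 - (5.86) = -4.913271.
D < 0, so the roots are the complex-conjugate pair z = (-b +/- i sqrt(-D)) / (2a) = 0.3321 +/- 0.7565i.
For a conjugate pair |z|^2 = z * conj(z) = (product of roots) = c/a = 1/(1.465) = 0.682594, so |z| = sqrt(0.682594) = 0.8262 for both roots.
Moduli of all roots: 0.8262, 0.8262.
All moduli strictly greater than 1? No.
Verdict: Not stationary.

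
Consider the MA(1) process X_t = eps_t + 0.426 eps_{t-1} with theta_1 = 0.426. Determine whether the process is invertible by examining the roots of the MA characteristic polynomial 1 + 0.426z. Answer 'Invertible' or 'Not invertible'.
\text{Invertible}

The MA(q) characteristic polynomial is P(z) = 1 + 0.426z.
Invertibility requires all roots to lie outside the unit circle, i.e. |z| > 1 for every root.
This is linear in z: 1 + (0.426) z = 0  =>  z = -1/(0.426) = -2.347418,  |z| = 2.347418.
Moduli of all roots: 2.3474.
All moduli strictly greater than 1? Yes.
Verdict: Invertible.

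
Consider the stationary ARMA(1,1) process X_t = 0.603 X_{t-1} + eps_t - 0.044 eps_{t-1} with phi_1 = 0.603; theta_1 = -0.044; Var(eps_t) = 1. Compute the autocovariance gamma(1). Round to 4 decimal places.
\gamma(1) = 0.8551

Multiply the model equation by X_{t-k} and take expectations. With theta_0 = psi_0 = 1 and psi_j the MA(infinity) weights, this gives
  gamma(k) - sum_i phi_i gamma(k-i) = c_k,
  c_k = sigma^2 * sum_{j=k..q} theta_j psi_{j-k}   (c_k = 0 for k > q),
using gamma(-m) = gamma(m).
psi-weights needed (psi_j = theta_j + sum_i phi_i psi_{j-i}):
  psi_1 = theta_1 + phi_1 = -0.044 + (0.603) = 0.559
Right-hand sides:
  c_0 = sigma^2 (1 + theta_1 psi_1) = 1 * (1 + (-0.044)(0.559)) = 1 * 0.975404 = 0.975404
  c_1 = sigma^2 theta_1 = 1 * (-0.044) = -0.044
  c_2 = 0
Equations for k = 0 and k = 1 (AR order 1):
  gamma(0) = phi_1 gamma(1) + c_0
  gamma(1) = phi_1 gamma(0) + c_1
Substituting the second into the first: gamma(0) (1 - phi_1^2) = c_0 + phi_1 c_1, so
  gamma(0) = (c_0 + phi_1 c_1) / (1 - phi_1^2) = (0.975404 + (0.603)(-0.044)) / (1 - (0.603)^2) = 0.948872 / 0.636391 = 1.49102.
  gamma(1) = phi_1 gamma(0) + c_1 = (0.603)(1.49102) + (-0.044) = 0.855085.
Therefore gamma(1) = 0.8551 (to 4 decimal places).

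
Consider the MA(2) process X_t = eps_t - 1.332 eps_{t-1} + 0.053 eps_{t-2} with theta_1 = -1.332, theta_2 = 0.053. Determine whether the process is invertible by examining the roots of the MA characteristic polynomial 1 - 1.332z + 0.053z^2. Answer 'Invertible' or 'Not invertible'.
\text{Not invertible}

The MA(q) characteristic polynomial is P(z) = 1 - 1.332z + 0.053z^2.
Invertibility requires all roots to lie outside the unit circle, i.e. |z| > 1 for every root.
Set 1 + (-1.332) z + (0.053) z^2 = 0, i.e. a z^2 + b z + c = 0 with a = 0.053, b = -1.332, c = 1.
Discriminant D = b^2 - 4ac = (-1.332)^2 - 4*(0.053)*1 = 1.774224 - (0.212) = 1.562224.
D >= 0, so the roots are real: z = (-b +/- sqrt(D)) / (2a) = (1.332 +/- 1.24989) / (0.106).
  z_1 = (1.332 + 1.24989) / (0.106) = 24.3574,   |z_1| = 24.3574.
  z_2 = (1.332 - 1.24989) / (0.106) = 0.7746,   |z_2| = 0.7746.
Moduli of all roots: 24.3574, 0.7746.
All moduli strictly greater than 1? No.
Verdict: Not invertible.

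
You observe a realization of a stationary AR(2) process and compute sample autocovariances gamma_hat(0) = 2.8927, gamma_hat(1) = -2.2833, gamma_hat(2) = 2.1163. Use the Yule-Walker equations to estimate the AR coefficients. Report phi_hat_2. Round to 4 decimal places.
\hat\phi_{2} = 0.2880

The Yule-Walker equations for an AR(p) process read, in matrix form,
  Gamma_p phi = r_p,   with   (Gamma_p)_{ij} = gamma(|i - j|),
                       (r_p)_i = gamma(i),   i,j = 1..p.
Substitute the sample gammas (Toeplitz matrix and right-hand side of size 2):
  Gamma_p = [[2.8927, -2.2833], [-2.2833, 2.8927]]
  r_p     = [-2.2833, 2.1163]
Written out:
  2.8927 phi_1 - 2.2833 phi_2 = -2.2833
  -2.2833 phi_1 + 2.8927 phi_2 = 2.1163
Solve by Cramer's rule:
  det = gamma(0)^2 - gamma(1)^2 = (2.8927)^2 - (-2.2833)^2 = 8.36771329 - 5.21345889 = 3.1542544
  phi_hat_1 = [gamma(1) gamma(0) - gamma(1) gamma(2)] / det = [(-2.2833)(2.8927) - (-2.2833)(2.1163)] / 3.1542544 = -1.77275412 / 3.1542544 = -0.562
  phi_hat_2 = [gamma(0) gamma(2) - gamma(1)^2] / det = [(2.8927)(2.1163) - (-2.2833)^2] / 3.1542544 = 0.90836212 / 3.1542544 = 0.288
So phi_hat = [-0.5620, 0.2880].
Therefore phi_hat_2 = 0.2880.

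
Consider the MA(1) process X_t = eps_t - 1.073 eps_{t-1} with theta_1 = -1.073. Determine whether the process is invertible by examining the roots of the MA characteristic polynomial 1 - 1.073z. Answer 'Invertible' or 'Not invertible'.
\text{Not invertible}

The MA(q) characteristic polynomial is P(z) = 1 - 1.073z.
Invertibility requires all roots to lie outside the unit circle, i.e. |z| > 1 for every root.
This is linear in z: 1 + (-1.073) z = 0  =>  z = -1/(-1.073) = 0.931966,  |z| = 0.931966.
Moduli of all roots: 0.9320.
All moduli strictly greater than 1? No.
Verdict: Not invertible.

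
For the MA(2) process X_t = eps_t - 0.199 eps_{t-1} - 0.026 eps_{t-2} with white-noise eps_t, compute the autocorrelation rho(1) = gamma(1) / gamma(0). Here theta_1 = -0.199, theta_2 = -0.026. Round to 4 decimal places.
\rho(1) = -0.1863

For an MA(q) process with theta_0 = 1, the autocovariance is
  gamma(k) = sigma^2 * sum_{i=0..q-k} theta_i * theta_{i+k},
and rho(k) = gamma(k) / gamma(0). Sigma^2 cancels.
  numerator   = (1)*(-0.199) + (-0.199)*(-0.026) = -0.193826.
  denominator = (1)^2 + (-0.199)^2 + (-0.026)^2 = 1.040277.
  rho(1) = -0.193826 / 1.040277 = -0.1863.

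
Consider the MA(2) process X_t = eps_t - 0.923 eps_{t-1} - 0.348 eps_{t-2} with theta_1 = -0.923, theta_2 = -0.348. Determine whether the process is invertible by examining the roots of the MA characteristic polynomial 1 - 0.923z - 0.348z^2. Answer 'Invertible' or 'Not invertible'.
\text{Not invertible}

The MA(q) characteristic polynomial is P(z) = 1 - 0.923z - 0.348z^2.
Invertibility requires all roots to lie outside the unit circle, i.e. |z| > 1 for every root.
Set 1 + (-0.923) z + (-0.348) z^2 = 0, i.e. a z^2 + b z + c = 0 with a = -0.348, b = -0.923, c = 1.
Discriminant D = b^2 - 4ac = (-0.923)^2 - 4*(-0.348)*1 = 0.851929 - (-1.392) = 2.243929.
D >= 0, so the roots are real: z = (-b +/- sqrt(D)) / (2a) = (0.923 +/- 1.497975) / (-0.696).
  z_1 = (0.923 + 1.497975) / (-0.696) = -3.4784,   |z_1| = 3.4784.
  z_2 = (0.923 - 1.497975) / (-0.696) = 0.8261,   |z_2| = 0.8261.
Moduli of all roots: 3.4784, 0.8261.
All moduli strictly greater than 1? No.
Verdict: Not invertible.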